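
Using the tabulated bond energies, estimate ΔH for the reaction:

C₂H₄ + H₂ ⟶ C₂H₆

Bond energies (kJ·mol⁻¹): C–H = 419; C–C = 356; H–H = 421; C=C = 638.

Bonds broken (reactants):
  C–H: 4 × 419 = 1676
  C=C: 1 × 638 = 638
  H–H: 1 × 421 = 421
  Σ(broken) = 2735 kJ
Bonds formed (products):
  C–C: 1 × 356 = 356
  C–H: 6 × 419 = 2514
  Σ(formed) = 2870 kJ
ΔH = Σ(broken) − Σ(formed) = 2735 − 2870 = −135 kJ

ΔH ≈ −135 kJ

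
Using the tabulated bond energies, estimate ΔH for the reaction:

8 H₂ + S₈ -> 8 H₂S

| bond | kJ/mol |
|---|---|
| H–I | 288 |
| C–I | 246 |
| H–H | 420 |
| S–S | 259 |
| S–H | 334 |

Bonds broken (reactants):
  H–H: 8 × 420 = 3360
  S–S: 8 × 259 = 2072
  Σ(broken) = 5432 kJ
Bonds formed (products):
  S–H: 16 × 334 = 5344
  Σ(formed) = 5344 kJ
ΔH = Σ(broken) − Σ(formed) = 5432 − 5344 = +88 kJ

ΔH ≈ +88 kJ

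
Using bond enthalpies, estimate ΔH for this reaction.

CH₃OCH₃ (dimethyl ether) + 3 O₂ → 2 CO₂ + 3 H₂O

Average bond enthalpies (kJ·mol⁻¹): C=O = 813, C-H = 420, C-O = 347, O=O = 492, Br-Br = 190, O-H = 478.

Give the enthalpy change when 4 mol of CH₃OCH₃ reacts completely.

ΔH = −5720 kJ

Bonds broken (reactants):
  C-H: 6 × 420 = 2520
  C-O: 2 × 347 = 694
  O=O: 3 × 492 = 1476
  Σ(broken) = 4690 kJ
Bonds formed (products):
  C=O: 4 × 813 = 3252
  O-H: 6 × 478 = 2868
  Σ(formed) = 6120 kJ
ΔH = Σ(broken) − Σ(formed) = 4690 − 6120 = −1430 kJ
For 4× the reaction as written: 4 × (−1430) = −5720 kJ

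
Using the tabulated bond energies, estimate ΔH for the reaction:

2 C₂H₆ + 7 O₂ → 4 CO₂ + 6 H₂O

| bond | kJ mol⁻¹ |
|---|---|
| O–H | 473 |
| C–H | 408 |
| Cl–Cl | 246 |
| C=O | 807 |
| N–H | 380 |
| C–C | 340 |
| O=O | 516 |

ΔH ≈ −2944 kJ

Bonds broken (reactants):
  C–C: 2 × 340 = 680
  C–H: 12 × 408 = 4896
  O=O: 7 × 516 = 3612
  Σ(broken) = 9188 kJ
Bonds formed (products):
  C=O: 8 × 807 = 6456
  O–H: 12 × 473 = 5676
  Σ(formed) = 12132 kJ
ΔH = Σ(broken) − Σ(formed) = 9188 − 12132 = −2944 kJ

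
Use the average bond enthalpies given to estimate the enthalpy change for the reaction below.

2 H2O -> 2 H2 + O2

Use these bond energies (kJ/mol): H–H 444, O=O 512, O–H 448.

ΔH ≈ +392 kJ

Bonds broken (reactants):
  O–H: 4 × 448 = 1792
  Σ(broken) = 1792 kJ
Bonds formed (products):
  H–H: 2 × 444 = 888
  O=O: 1 × 512 = 512
  Σ(formed) = 1400 kJ
ΔH = Σ(broken) − Σ(formed) = 1792 − 1400 = +392 kJ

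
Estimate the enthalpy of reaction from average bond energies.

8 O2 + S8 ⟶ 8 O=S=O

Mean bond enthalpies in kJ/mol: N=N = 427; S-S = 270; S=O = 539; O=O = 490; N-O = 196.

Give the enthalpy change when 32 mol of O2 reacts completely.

ΔH = −10176 kJ

Bonds broken (reactants):
  O=O: 8 × 490 = 3920
  S-S: 8 × 270 = 2160
  Σ(broken) = 6080 kJ
Bonds formed (products):
  S=O: 16 × 539 = 8624
  Σ(formed) = 8624 kJ
ΔH = Σ(broken) − Σ(formed) = 6080 − 8624 = −2544 kJ
For 4× the reaction as written: 4 × (−2544) = −10176 kJ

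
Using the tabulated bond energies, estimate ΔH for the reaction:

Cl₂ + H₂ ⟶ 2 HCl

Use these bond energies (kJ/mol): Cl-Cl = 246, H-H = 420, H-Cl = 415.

ΔH ≈ −164 kJ

Bonds broken (reactants):
  Cl-Cl: 1 × 246 = 246
  H-H: 1 × 420 = 420
  Σ(broken) = 666 kJ
Bonds formed (products):
  H-Cl: 2 × 415 = 830
  Σ(formed) = 830 kJ
ΔH = Σ(broken) − Σ(formed) = 666 − 830 = −164 kJ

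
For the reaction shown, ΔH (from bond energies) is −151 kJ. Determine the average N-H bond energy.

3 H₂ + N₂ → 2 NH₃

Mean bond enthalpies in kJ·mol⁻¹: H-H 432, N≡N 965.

D(N-H) ≈ 402 kJ/mol

Let D be the N-H bond energy.
Σ(broken) = 3×432 + 1×965 = 2261
Σ(formed) = 6×D = 6D
ΔH = Σ(broken) − Σ(formed) = (2261) − (6D) = +2261 − 6D
Setting this equal to −151 kJ gives 6D = 2412, so D = 402 kJ/mol.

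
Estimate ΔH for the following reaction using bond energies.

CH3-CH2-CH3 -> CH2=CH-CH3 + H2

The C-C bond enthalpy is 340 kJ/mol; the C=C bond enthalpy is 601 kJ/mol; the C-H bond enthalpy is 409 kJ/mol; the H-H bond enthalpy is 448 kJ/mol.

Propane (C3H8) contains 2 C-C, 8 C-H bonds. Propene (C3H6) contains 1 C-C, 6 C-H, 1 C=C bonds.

Bonds broken (reactants):
  C-C: 2 × 340 = 680
  C-H: 8 × 409 = 3272
  Σ(broken) = 3952 kJ
Bonds formed (products):
  C-C: 1 × 340 = 340
  C-H: 6 × 409 = 2454
  C=C: 1 × 601 = 601
  H-H: 1 × 448 = 448
  Σ(formed) = 3843 kJ
ΔH = Σ(broken) − Σ(formed) = 3952 − 3843 = +109 kJ

ΔH ≈ +109 kJ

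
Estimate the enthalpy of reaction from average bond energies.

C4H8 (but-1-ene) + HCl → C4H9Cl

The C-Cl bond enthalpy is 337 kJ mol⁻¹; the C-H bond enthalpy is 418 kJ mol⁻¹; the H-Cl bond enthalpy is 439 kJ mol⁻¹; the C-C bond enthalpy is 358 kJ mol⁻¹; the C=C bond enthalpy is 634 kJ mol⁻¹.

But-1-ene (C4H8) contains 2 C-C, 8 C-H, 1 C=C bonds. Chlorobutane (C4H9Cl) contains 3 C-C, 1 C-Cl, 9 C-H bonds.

Bonds broken (reactants):
  C-C: 2 × 358 = 716
  C-H: 8 × 418 = 3344
  C=C: 1 × 634 = 634
  H-Cl: 1 × 439 = 439
  Σ(broken) = 5133 kJ
Bonds formed (products):
  C-C: 3 × 358 = 1074
  C-Cl: 1 × 337 = 337
  C-H: 9 × 418 = 3762
  Σ(formed) = 5173 kJ
ΔH = Σ(broken) − Σ(formed) = 5133 − 5173 = −40 kJ

ΔH ≈ −40 kJ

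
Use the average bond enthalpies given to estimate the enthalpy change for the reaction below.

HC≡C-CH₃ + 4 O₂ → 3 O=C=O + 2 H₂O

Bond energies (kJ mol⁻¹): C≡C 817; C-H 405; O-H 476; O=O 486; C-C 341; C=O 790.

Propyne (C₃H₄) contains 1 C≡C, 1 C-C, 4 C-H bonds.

ΔH ≈ −1922 kJ

Bonds broken (reactants):
  C≡C: 1 × 817 = 817
  C-C: 1 × 341 = 341
  C-H: 4 × 405 = 1620
  O=O: 4 × 486 = 1944
  Σ(broken) = 4722 kJ
Bonds formed (products):
  C=O: 6 × 790 = 4740
  O-H: 4 × 476 = 1904
  Σ(formed) = 6644 kJ
ΔH = Σ(broken) − Σ(formed) = 4722 − 6644 = −1922 kJ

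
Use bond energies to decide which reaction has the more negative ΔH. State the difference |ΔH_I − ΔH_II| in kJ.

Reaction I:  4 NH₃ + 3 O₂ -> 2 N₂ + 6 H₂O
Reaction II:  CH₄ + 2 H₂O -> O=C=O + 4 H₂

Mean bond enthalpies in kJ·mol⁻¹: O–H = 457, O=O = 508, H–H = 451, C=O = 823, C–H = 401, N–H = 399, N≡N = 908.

Reaction I, by 970 kJ

Reaction I:
  Bonds broken (reactants):
    N–H: 12 × 399 = 4788
    O=O: 3 × 508 = 1524
    Σ(broken) = 6312 kJ
  Bonds formed (products):
    N≡N: 2 × 908 = 1816
    O–H: 12 × 457 = 5484
    Σ(formed) = 7300 kJ
  ΔH_I = 6312 − 7300 = −988 kJ
Reaction II:
  Bonds broken (reactants):
    C–H: 4 × 401 = 1604
    O–H: 4 × 457 = 1828
    Σ(broken) = 3432 kJ
  Bonds formed (products):
    C=O: 2 × 823 = 1646
    H–H: 4 × 451 = 1804
    Σ(formed) = 3450 kJ
  ΔH_II = 3432 − 3450 = −18 kJ
ΔH_I − ΔH_II = −970 kJ, so reaction I has the more negative ΔH; |ΔH_I − ΔH_II| = 970 kJ.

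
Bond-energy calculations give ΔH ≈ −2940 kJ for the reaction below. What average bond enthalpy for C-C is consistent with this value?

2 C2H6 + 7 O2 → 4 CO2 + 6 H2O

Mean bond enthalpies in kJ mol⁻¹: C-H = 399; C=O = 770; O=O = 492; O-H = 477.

Let D be the C-C bond energy.
Σ(broken) = 2×D + 12×399 + 7×492 = 8232 + 2D
Σ(formed) = 8×770 + 12×477 = 11884
ΔH = Σ(broken) − Σ(formed) = (8232 + 2D) − (11884) = −3652 + 2D
Setting this equal to −2940 kJ gives 2D = 712, so D = 356 kJ/mol.

D(C-C) ≈ 356 kJ/mol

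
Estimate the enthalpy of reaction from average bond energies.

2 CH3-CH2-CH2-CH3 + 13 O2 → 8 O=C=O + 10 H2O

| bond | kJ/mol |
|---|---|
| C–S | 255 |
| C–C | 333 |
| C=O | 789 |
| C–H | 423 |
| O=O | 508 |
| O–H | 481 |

Bonds broken (reactants):
  C–C: 6 × 333 = 1998
  C–H: 20 × 423 = 8460
  O=O: 13 × 508 = 6604
  Σ(broken) = 17062 kJ
Bonds formed (products):
  C=O: 16 × 789 = 12624
  O–H: 20 × 481 = 9620
  Σ(formed) = 22244 kJ
ΔH = Σ(broken) − Σ(formed) = 17062 − 22244 = −5182 kJ

ΔH ≈ −5182 kJ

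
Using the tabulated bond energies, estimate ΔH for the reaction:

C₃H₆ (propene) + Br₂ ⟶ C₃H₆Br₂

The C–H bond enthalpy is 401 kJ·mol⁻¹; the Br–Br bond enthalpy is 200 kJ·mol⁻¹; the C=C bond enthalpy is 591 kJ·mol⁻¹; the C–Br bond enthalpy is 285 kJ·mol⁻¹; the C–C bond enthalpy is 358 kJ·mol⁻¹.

Bonds broken (reactants):
  Br–Br: 1 × 200 = 200
  C–C: 1 × 358 = 358
  C–H: 6 × 401 = 2406
  C=C: 1 × 591 = 591
  Σ(broken) = 3555 kJ
Bonds formed (products):
  C–Br: 2 × 285 = 570
  C–C: 2 × 358 = 716
  C–H: 6 × 401 = 2406
  Σ(formed) = 3692 kJ
ΔH = Σ(broken) − Σ(formed) = 3555 − 3692 = −137 kJ

ΔH ≈ −137 kJ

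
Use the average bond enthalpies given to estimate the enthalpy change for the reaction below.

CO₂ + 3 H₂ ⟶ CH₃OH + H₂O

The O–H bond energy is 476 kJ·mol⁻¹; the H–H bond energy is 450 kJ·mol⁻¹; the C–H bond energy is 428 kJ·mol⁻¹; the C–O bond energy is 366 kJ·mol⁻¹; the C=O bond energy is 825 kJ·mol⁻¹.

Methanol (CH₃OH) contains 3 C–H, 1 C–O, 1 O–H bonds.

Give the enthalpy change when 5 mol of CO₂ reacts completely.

Bonds broken (reactants):
  C=O: 2 × 825 = 1650
  H–H: 3 × 450 = 1350
  Σ(broken) = 3000 kJ
Bonds formed (products):
  C–H: 3 × 428 = 1284
  C–O: 1 × 366 = 366
  O–H: 3 × 476 = 1428
  Σ(formed) = 3078 kJ
ΔH = Σ(broken) − Σ(formed) = 3000 − 3078 = −78 kJ
For 5× the reaction as written: 5 × (−78) = −390 kJ

ΔH = −390 kJ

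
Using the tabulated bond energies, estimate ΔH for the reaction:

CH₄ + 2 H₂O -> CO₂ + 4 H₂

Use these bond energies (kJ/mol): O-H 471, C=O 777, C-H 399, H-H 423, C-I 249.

ΔH ≈ +234 kJ

Bonds broken (reactants):
  C-H: 4 × 399 = 1596
  O-H: 4 × 471 = 1884
  Σ(broken) = 3480 kJ
Bonds formed (products):
  C=O: 2 × 777 = 1554
  H-H: 4 × 423 = 1692
  Σ(formed) = 3246 kJ
ΔH = Σ(broken) − Σ(formed) = 3480 − 3246 = +234 kJ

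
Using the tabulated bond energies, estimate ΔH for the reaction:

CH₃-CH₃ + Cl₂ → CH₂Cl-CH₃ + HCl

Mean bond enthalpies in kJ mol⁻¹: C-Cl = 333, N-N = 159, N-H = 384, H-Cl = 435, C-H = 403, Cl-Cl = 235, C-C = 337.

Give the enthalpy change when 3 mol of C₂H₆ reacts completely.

Bonds broken (reactants):
  C-C: 1 × 337 = 337
  C-H: 6 × 403 = 2418
  Cl-Cl: 1 × 235 = 235
  Σ(broken) = 2990 kJ
Bonds formed (products):
  C-C: 1 × 337 = 337
  C-Cl: 1 × 333 = 333
  C-H: 5 × 403 = 2015
  H-Cl: 1 × 435 = 435
  Σ(formed) = 3120 kJ
ΔH = Σ(broken) − Σ(formed) = 2990 − 3120 = −130 kJ
For 3× the reaction as written: 3 × (−130) = −390 kJ

ΔH = −390 kJ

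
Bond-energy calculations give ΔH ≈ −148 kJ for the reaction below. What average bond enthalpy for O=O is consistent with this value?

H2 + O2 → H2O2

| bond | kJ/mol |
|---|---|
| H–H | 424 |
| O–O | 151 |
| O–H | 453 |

Let D be the O=O bond energy.
Σ(broken) = 1×424 + 1×D = 424 + D
Σ(formed) = 2×453 + 1×151 = 1057
ΔH = Σ(broken) − Σ(formed) = (424 + D) − (1057) = −633 + D
Setting this equal to −148 kJ gives D = 485 kJ/mol.

D(O=O) ≈ 485 kJ/mol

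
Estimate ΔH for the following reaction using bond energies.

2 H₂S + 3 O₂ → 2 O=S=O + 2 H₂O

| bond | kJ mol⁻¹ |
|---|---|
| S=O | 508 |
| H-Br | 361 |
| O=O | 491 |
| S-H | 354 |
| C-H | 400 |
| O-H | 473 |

Bonds broken (reactants):
  O=O: 3 × 491 = 1473
  S-H: 4 × 354 = 1416
  Σ(broken) = 2889 kJ
Bonds formed (products):
  O-H: 4 × 473 = 1892
  S=O: 4 × 508 = 2032
  Σ(formed) = 3924 kJ
ΔH = Σ(broken) − Σ(formed) = 2889 − 3924 = −1035 kJ

ΔH ≈ −1035 kJ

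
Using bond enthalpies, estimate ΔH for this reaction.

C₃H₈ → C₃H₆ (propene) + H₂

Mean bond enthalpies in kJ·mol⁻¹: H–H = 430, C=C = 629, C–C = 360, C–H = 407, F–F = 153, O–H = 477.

ΔH ≈ +115 kJ

Bonds broken (reactants):
  C–C: 2 × 360 = 720
  C–H: 8 × 407 = 3256
  Σ(broken) = 3976 kJ
Bonds formed (products):
  C–C: 1 × 360 = 360
  C–H: 6 × 407 = 2442
  C=C: 1 × 629 = 629
  H–H: 1 × 430 = 430
  Σ(formed) = 3861 kJ
ΔH = Σ(broken) − Σ(formed) = 3976 − 3861 = +115 kJ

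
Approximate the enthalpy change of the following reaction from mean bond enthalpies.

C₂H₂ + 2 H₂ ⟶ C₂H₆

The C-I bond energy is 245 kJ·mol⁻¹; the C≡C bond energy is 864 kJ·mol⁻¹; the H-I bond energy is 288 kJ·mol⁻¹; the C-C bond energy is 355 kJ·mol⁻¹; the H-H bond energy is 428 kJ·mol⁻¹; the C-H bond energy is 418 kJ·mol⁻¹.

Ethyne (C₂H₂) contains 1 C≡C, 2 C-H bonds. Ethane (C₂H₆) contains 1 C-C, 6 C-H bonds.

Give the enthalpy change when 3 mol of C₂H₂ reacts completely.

Bonds broken (reactants):
  C≡C: 1 × 864 = 864
  C-H: 2 × 418 = 836
  H-H: 2 × 428 = 856
  Σ(broken) = 2556 kJ
Bonds formed (products):
  C-C: 1 × 355 = 355
  C-H: 6 × 418 = 2508
  Σ(formed) = 2863 kJ
ΔH = Σ(broken) − Σ(formed) = 2556 − 2863 = −307 kJ
For 3× the reaction as written: 3 × (−307) = −921 kJ

ΔH = −921 kJ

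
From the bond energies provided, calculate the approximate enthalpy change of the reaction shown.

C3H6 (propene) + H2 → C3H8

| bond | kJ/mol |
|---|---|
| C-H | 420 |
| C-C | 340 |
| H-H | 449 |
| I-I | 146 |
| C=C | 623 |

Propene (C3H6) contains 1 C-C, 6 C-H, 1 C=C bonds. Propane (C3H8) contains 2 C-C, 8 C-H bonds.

ΔH ≈ −108 kJ

Bonds broken (reactants):
  C-C: 1 × 340 = 340
  C-H: 6 × 420 = 2520
  C=C: 1 × 623 = 623
  H-H: 1 × 449 = 449
  Σ(broken) = 3932 kJ
Bonds formed (products):
  C-C: 2 × 340 = 680
  C-H: 8 × 420 = 3360
  Σ(formed) = 4040 kJ
ΔH = Σ(broken) − Σ(formed) = 3932 − 4040 = −108 kJ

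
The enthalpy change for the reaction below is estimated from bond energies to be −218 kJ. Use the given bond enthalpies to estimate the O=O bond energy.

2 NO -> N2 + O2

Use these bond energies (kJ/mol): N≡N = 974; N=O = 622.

Let D be the O=O bond energy.
Σ(broken) = 2×622 = 1244
Σ(formed) = 1×974 + 1×D = 974 + D
ΔH = Σ(broken) − Σ(formed) = (1244) − (974 + D) = +270 − D
Setting this equal to −218 kJ gives D = 488 kJ/mol.

D(O=O) ≈ 488 kJ/mol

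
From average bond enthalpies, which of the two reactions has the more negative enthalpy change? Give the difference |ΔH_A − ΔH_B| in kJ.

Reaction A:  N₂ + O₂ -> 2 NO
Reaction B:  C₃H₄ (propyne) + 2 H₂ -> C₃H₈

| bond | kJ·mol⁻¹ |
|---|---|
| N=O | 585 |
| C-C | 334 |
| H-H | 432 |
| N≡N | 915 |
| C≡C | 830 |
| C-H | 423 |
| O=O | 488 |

Reaction A:
  Bonds broken (reactants):
    N≡N: 1 × 915 = 915
    O=O: 1 × 488 = 488
    Σ(broken) = 1403 kJ
  Bonds formed (products):
    N=O: 2 × 585 = 1170
    Σ(formed) = 1170 kJ
  ΔH_A = 1403 − 1170 = +233 kJ
Reaction B:
  Bonds broken (reactants):
    C≡C: 1 × 830 = 830
    C-C: 1 × 334 = 334
    C-H: 4 × 423 = 1692
    H-H: 2 × 432 = 864
    Σ(broken) = 3720 kJ
  Bonds formed (products):
    C-C: 2 × 334 = 668
    C-H: 8 × 423 = 3384
    Σ(formed) = 4052 kJ
  ΔH_B = 3720 − 4052 = −332 kJ
ΔH_A − ΔH_B = +565 kJ, so reaction B has the more negative ΔH; |ΔH_A − ΔH_B| = 565 kJ.

Reaction B, by 565 kJ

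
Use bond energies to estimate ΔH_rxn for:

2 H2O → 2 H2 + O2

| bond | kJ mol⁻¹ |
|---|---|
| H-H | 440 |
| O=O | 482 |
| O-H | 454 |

ΔH ≈ +454 kJ

Bonds broken (reactants):
  O-H: 4 × 454 = 1816
  Σ(broken) = 1816 kJ
Bonds formed (products):
  H-H: 2 × 440 = 880
  O=O: 1 × 482 = 482
  Σ(formed) = 1362 kJ
ΔH = Σ(broken) − Σ(formed) = 1816 − 1362 = +454 kJ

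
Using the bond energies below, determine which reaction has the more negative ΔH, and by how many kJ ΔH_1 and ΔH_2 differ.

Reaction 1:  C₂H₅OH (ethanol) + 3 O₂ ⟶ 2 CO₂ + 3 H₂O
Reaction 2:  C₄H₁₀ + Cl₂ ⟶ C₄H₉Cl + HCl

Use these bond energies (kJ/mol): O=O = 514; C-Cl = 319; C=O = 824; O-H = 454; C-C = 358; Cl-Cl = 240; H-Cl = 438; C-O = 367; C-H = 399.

Reaction 1, by 1186 kJ

Reaction 1:
  Bonds broken (reactants):
    C-C: 1 × 358 = 358
    C-H: 5 × 399 = 1995
    C-O: 1 × 367 = 367
    O-H: 1 × 454 = 454
    O=O: 3 × 514 = 1542
    Σ(broken) = 4716 kJ
  Bonds formed (products):
    C=O: 4 × 824 = 3296
    O-H: 6 × 454 = 2724
    Σ(formed) = 6020 kJ
  ΔH_1 = 4716 − 6020 = −1304 kJ
Reaction 2:
  Bonds broken (reactants):
    C-C: 3 × 358 = 1074
    C-H: 10 × 399 = 3990
    Cl-Cl: 1 × 240 = 240
    Σ(broken) = 5304 kJ
  Bonds formed (products):
    C-C: 3 × 358 = 1074
    C-Cl: 1 × 319 = 319
    C-H: 9 × 399 = 3591
    H-Cl: 1 × 438 = 438
    Σ(formed) = 5422 kJ
  ΔH_2 = 5304 − 5422 = −118 kJ
ΔH_1 − ΔH_2 = −1186 kJ, so reaction 1 has the more negative ΔH; |ΔH_1 − ΔH_2| = 1186 kJ.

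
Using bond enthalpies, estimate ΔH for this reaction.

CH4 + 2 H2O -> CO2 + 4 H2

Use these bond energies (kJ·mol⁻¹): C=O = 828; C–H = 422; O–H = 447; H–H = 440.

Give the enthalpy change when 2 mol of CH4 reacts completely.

Bonds broken (reactants):
  C–H: 4 × 422 = 1688
  O–H: 4 × 447 = 1788
  Σ(broken) = 3476 kJ
Bonds formed (products):
  C=O: 2 × 828 = 1656
  H–H: 4 × 440 = 1760
  Σ(formed) = 3416 kJ
ΔH = Σ(broken) − Σ(formed) = 3476 − 3416 = +60 kJ
For 2× the reaction as written: 2 × (+60) = +120 kJ

ΔH = +120 kJ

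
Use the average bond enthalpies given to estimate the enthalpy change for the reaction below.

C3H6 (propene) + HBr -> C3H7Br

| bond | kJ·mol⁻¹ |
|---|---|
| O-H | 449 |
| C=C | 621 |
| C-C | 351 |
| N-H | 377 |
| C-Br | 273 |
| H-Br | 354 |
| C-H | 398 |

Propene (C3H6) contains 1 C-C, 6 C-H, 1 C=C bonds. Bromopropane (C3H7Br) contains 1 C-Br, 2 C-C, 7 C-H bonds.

Bonds broken (reactants):
  C-C: 1 × 351 = 351
  C-H: 6 × 398 = 2388
  C=C: 1 × 621 = 621
  H-Br: 1 × 354 = 354
  Σ(broken) = 3714 kJ
Bonds formed (products):
  C-Br: 1 × 273 = 273
  C-C: 2 × 351 = 702
  C-H: 7 × 398 = 2786
  Σ(formed) = 3761 kJ
ΔH = Σ(broken) − Σ(formed) = 3714 − 3761 = −47 kJ

ΔH ≈ −47 kJ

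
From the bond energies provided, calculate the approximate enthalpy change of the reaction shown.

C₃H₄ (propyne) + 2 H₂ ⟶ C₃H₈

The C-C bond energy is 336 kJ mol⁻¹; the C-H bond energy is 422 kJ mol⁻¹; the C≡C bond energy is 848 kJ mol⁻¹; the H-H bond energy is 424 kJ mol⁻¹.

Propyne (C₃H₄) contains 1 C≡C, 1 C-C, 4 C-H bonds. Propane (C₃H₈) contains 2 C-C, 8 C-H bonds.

ΔH ≈ −328 kJ

Bonds broken (reactants):
  C≡C: 1 × 848 = 848
  C-C: 1 × 336 = 336
  C-H: 4 × 422 = 1688
  H-H: 2 × 424 = 848
  Σ(broken) = 3720 kJ
Bonds formed (products):
  C-C: 2 × 336 = 672
  C-H: 8 × 422 = 3376
  Σ(formed) = 4048 kJ
ΔH = Σ(broken) − Σ(formed) = 3720 − 4048 = −328 kJ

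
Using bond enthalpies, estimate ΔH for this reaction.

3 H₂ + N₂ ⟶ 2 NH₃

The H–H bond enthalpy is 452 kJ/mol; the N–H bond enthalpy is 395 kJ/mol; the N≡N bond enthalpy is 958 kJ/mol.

Bonds broken (reactants):
  H–H: 3 × 452 = 1356
  N≡N: 1 × 958 = 958
  Σ(broken) = 2314 kJ
Bonds formed (products):
  N–H: 6 × 395 = 2370
  Σ(formed) = 2370 kJ
ΔH = Σ(broken) − Σ(formed) = 2314 − 2370 = −56 kJ

ΔH ≈ −56 kJ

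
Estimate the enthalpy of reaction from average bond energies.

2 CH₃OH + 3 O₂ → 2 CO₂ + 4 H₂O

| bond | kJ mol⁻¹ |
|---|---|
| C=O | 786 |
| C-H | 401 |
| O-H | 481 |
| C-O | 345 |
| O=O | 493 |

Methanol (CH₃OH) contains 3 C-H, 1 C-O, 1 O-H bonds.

Bonds broken (reactants):
  C-H: 6 × 401 = 2406
  C-O: 2 × 345 = 690
  O-H: 2 × 481 = 962
  O=O: 3 × 493 = 1479
  Σ(broken) = 5537 kJ
Bonds formed (products):
  C=O: 4 × 786 = 3144
  O-H: 8 × 481 = 3848
  Σ(formed) = 6992 kJ
ΔH = Σ(broken) − Σ(formed) = 5537 − 6992 = −1455 kJ

ΔH ≈ −1455 kJ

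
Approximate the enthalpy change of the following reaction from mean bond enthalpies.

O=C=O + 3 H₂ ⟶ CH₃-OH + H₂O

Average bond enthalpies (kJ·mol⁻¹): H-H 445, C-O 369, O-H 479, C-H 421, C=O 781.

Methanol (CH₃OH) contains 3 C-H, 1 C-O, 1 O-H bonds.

Bonds broken (reactants):
  C=O: 2 × 781 = 1562
  H-H: 3 × 445 = 1335
  Σ(broken) = 2897 kJ
Bonds formed (products):
  C-H: 3 × 421 = 1263
  C-O: 1 × 369 = 369
  O-H: 3 × 479 = 1437
  Σ(formed) = 3069 kJ
ΔH = Σ(broken) − Σ(formed) = 2897 − 3069 = −172 kJ

ΔH ≈ −172 kJ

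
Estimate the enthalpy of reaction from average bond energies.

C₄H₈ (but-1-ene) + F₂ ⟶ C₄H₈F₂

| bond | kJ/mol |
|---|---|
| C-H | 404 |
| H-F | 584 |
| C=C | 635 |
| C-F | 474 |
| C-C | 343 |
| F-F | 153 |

Bonds broken (reactants):
  C-C: 2 × 343 = 686
  C-H: 8 × 404 = 3232
  C=C: 1 × 635 = 635
  F-F: 1 × 153 = 153
  Σ(broken) = 4706 kJ
Bonds formed (products):
  C-C: 3 × 343 = 1029
  C-F: 2 × 474 = 948
  C-H: 8 × 404 = 3232
  Σ(formed) = 5209 kJ
ΔH = Σ(broken) − Σ(formed) = 4706 − 5209 = −503 kJ

ΔH ≈ −503 kJ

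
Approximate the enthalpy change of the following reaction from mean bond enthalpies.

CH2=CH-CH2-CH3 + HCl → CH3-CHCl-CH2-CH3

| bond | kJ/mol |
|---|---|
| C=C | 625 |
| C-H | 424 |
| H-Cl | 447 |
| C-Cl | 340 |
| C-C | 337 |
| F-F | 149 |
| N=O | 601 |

ΔH ≈ −29 kJ

Bonds broken (reactants):
  C-C: 2 × 337 = 674
  C-H: 8 × 424 = 3392
  C=C: 1 × 625 = 625
  H-Cl: 1 × 447 = 447
  Σ(broken) = 5138 kJ
Bonds formed (products):
  C-C: 3 × 337 = 1011
  C-Cl: 1 × 340 = 340
  C-H: 9 × 424 = 3816
  Σ(formed) = 5167 kJ
ΔH = Σ(broken) − Σ(formed) = 5138 − 5167 = −29 kJ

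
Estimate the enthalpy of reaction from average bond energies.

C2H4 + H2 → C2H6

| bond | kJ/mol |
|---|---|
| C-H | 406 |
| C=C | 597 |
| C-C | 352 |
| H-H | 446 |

ΔH ≈ −121 kJ

Bonds broken (reactants):
  C-H: 4 × 406 = 1624
  C=C: 1 × 597 = 597
  H-H: 1 × 446 = 446
  Σ(broken) = 2667 kJ
Bonds formed (products):
  C-C: 1 × 352 = 352
  C-H: 6 × 406 = 2436
  Σ(formed) = 2788 kJ
ΔH = Σ(broken) − Σ(formed) = 2667 − 2788 = −121 kJ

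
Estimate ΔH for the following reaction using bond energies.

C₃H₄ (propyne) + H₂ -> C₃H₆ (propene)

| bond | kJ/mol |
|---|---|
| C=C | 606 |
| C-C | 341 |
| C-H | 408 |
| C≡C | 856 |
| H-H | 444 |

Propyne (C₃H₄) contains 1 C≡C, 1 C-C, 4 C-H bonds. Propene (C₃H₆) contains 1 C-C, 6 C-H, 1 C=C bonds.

ΔH ≈ −122 kJ

Bonds broken (reactants):
  C≡C: 1 × 856 = 856
  C-C: 1 × 341 = 341
  C-H: 4 × 408 = 1632
  H-H: 1 × 444 = 444
  Σ(broken) = 3273 kJ
Bonds formed (products):
  C-C: 1 × 341 = 341
  C-H: 6 × 408 = 2448
  C=C: 1 × 606 = 606
  Σ(formed) = 3395 kJ
ΔH = Σ(broken) − Σ(formed) = 3273 − 3395 = −122 kJ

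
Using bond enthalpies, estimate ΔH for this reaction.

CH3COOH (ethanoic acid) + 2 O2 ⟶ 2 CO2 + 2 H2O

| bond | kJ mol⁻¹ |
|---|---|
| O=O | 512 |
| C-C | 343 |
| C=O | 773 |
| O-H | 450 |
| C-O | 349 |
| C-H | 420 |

ΔH ≈ −693 kJ

Bonds broken (reactants):
  C-C: 1 × 343 = 343
  C-H: 3 × 420 = 1260
  C-O: 1 × 349 = 349
  C=O: 1 × 773 = 773
  O-H: 1 × 450 = 450
  O=O: 2 × 512 = 1024
  Σ(broken) = 4199 kJ
Bonds formed (products):
  C=O: 4 × 773 = 3092
  O-H: 4 × 450 = 1800
  Σ(formed) = 4892 kJ
ΔH = Σ(broken) − Σ(formed) = 4199 − 4892 = −693 kJ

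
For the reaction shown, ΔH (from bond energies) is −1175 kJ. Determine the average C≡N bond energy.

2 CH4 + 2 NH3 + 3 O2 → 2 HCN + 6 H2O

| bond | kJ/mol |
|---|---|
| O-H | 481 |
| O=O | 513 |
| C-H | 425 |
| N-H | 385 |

Let D be the C≡N bond energy.
Σ(broken) = 8×425 + 6×385 + 3×513 = 7249
Σ(formed) = 2×D + 2×425 + 12×481 = 6622 + 2D
ΔH = Σ(broken) − Σ(formed) = (7249) − (6622 + 2D) = +627 − 2D
Setting this equal to −1175 kJ gives 2D = 1802, so D = 901 kJ/mol.

D(C≡N) ≈ 901 kJ/mol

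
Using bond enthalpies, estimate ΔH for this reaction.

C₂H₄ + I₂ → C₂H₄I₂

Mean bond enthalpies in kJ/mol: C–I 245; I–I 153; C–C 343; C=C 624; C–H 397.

Bonds broken (reactants):
  C–H: 4 × 397 = 1588
  C=C: 1 × 624 = 624
  I–I: 1 × 153 = 153
  Σ(broken) = 2365 kJ
Bonds formed (products):
  C–C: 1 × 343 = 343
  C–H: 4 × 397 = 1588
  C–I: 2 × 245 = 490
  Σ(formed) = 2421 kJ
ΔH = Σ(broken) − Σ(formed) = 2365 − 2421 = −56 kJ

ΔH ≈ −56 kJ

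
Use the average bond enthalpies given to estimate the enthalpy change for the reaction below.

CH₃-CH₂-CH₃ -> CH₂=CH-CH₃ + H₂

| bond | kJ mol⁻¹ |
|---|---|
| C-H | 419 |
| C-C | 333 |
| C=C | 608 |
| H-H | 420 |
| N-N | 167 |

Bonds broken (reactants):
  C-C: 2 × 333 = 666
  C-H: 8 × 419 = 3352
  Σ(broken) = 4018 kJ
Bonds formed (products):
  C-C: 1 × 333 = 333
  C-H: 6 × 419 = 2514
  C=C: 1 × 608 = 608
  H-H: 1 × 420 = 420
  Σ(formed) = 3875 kJ
ΔH = Σ(broken) − Σ(formed) = 4018 − 3875 = +143 kJ

ΔH ≈ +143 kJ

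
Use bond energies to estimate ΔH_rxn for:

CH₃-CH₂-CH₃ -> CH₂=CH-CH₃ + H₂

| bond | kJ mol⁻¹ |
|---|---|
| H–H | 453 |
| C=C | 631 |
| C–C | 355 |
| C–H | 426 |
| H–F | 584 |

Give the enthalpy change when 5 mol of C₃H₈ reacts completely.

Bonds broken (reactants):
  C–C: 2 × 355 = 710
  C–H: 8 × 426 = 3408
  Σ(broken) = 4118 kJ
Bonds formed (products):
  C–C: 1 × 355 = 355
  C–H: 6 × 426 = 2556
  C=C: 1 × 631 = 631
  H–H: 1 × 453 = 453
  Σ(formed) = 3995 kJ
ΔH = Σ(broken) − Σ(formed) = 4118 − 3995 = +123 kJ
For 5× the reaction as written: 5 × (+123) = +615 kJ

ΔH = +615 kJ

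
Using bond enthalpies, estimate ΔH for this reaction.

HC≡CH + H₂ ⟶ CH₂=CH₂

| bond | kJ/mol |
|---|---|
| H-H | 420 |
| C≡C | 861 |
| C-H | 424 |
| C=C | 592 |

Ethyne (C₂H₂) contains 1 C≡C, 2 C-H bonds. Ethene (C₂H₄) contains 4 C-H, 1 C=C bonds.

Bonds broken (reactants):
  C≡C: 1 × 861 = 861
  C-H: 2 × 424 = 848
  H-H: 1 × 420 = 420
  Σ(broken) = 2129 kJ
Bonds formed (products):
  C-H: 4 × 424 = 1696
  C=C: 1 × 592 = 592
  Σ(formed) = 2288 kJ
ΔH = Σ(broken) − Σ(formed) = 2129 − 2288 = −159 kJ

ΔH ≈ −159 kJ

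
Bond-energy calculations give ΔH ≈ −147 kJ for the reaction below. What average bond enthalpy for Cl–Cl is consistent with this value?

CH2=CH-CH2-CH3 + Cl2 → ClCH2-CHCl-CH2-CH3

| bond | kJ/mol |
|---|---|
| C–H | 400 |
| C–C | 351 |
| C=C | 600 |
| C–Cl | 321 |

D(Cl–Cl) ≈ 246 kJ/mol

Let D be the Cl–Cl bond energy.
Σ(broken) = 2×351 + 8×400 + 1×600 + 1×D = 4502 + D
Σ(formed) = 3×351 + 2×321 + 8×400 = 4895
ΔH = Σ(broken) − Σ(formed) = (4502 + D) − (4895) = −393 + D
Setting this equal to −147 kJ gives D = 246 kJ/mol.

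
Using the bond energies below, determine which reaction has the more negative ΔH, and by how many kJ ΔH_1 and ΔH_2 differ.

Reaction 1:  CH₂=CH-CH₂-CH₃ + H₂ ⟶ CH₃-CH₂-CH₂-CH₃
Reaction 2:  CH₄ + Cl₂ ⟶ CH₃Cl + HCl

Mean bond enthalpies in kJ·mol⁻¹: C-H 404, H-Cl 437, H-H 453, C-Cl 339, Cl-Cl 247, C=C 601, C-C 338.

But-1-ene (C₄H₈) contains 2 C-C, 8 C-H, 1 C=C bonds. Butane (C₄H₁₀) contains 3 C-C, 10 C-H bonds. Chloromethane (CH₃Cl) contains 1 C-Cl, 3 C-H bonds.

Reaction 2, by 33 kJ

Reaction 1:
  Bonds broken (reactants):
    C-C: 2 × 338 = 676
    C-H: 8 × 404 = 3232
    C=C: 1 × 601 = 601
    H-H: 1 × 453 = 453
    Σ(broken) = 4962 kJ
  Bonds formed (products):
    C-C: 3 × 338 = 1014
    C-H: 10 × 404 = 4040
    Σ(formed) = 5054 kJ
  ΔH_1 = 4962 − 5054 = −92 kJ
Reaction 2:
  Bonds broken (reactants):
    C-H: 4 × 404 = 1616
    Cl-Cl: 1 × 247 = 247
    Σ(broken) = 1863 kJ
  Bonds formed (products):
    C-Cl: 1 × 339 = 339
    C-H: 3 × 404 = 1212
    H-Cl: 1 × 437 = 437
    Σ(formed) = 1988 kJ
  ΔH_2 = 1863 − 1988 = −125 kJ
ΔH_1 − ΔH_2 = +33 kJ, so reaction 2 has the more negative ΔH; |ΔH_1 − ΔH_2| = 33 kJ.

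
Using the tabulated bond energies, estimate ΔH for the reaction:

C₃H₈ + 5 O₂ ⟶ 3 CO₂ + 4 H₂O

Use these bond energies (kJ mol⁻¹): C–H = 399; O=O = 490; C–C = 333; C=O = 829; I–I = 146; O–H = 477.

ΔH ≈ −2482 kJ

Bonds broken (reactants):
  C–C: 2 × 333 = 666
  C–H: 8 × 399 = 3192
  O=O: 5 × 490 = 2450
  Σ(broken) = 6308 kJ
Bonds formed (products):
  C=O: 6 × 829 = 4974
  O–H: 8 × 477 = 3816
  Σ(formed) = 8790 kJ
ΔH = Σ(broken) − Σ(formed) = 6308 − 8790 = −2482 kJ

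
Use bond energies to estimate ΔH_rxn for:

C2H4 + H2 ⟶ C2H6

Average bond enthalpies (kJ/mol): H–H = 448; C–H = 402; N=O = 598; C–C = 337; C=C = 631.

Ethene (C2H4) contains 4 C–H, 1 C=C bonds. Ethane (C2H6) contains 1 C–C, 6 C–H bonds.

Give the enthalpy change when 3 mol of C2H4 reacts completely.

Bonds broken (reactants):
  C–H: 4 × 402 = 1608
  C=C: 1 × 631 = 631
  H–H: 1 × 448 = 448
  Σ(broken) = 2687 kJ
Bonds formed (products):
  C–C: 1 × 337 = 337
  C–H: 6 × 402 = 2412
  Σ(formed) = 2749 kJ
ΔH = Σ(broken) − Σ(formed) = 2687 − 2749 = −62 kJ
For 3× the reaction as written: 3 × (−62) = −186 kJ

ΔH = −186 kJ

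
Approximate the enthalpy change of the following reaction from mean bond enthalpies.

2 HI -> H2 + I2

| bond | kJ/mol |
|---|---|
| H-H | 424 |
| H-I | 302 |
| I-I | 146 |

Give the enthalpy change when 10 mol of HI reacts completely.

ΔH = +170 kJ

Bonds broken (reactants):
  H-I: 2 × 302 = 604
  Σ(broken) = 604 kJ
Bonds formed (products):
  H-H: 1 × 424 = 424
  I-I: 1 × 146 = 146
  Σ(formed) = 570 kJ
ΔH = Σ(broken) − Σ(formed) = 604 − 570 = +34 kJ
For 5× the reaction as written: 5 × (+34) = +170 kJ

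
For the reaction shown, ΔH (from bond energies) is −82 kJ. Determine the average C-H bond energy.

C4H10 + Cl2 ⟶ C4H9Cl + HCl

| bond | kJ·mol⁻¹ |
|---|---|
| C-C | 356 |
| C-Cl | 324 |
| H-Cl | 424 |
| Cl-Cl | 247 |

Let D be the C-H bond energy.
Σ(broken) = 3×356 + 10×D + 1×247 = 1315 + 10D
Σ(formed) = 3×356 + 1×324 + 9×D + 1×424 = 1816 + 9D
ΔH = Σ(broken) − Σ(formed) = (1315 + 10D) − (1816 + 9D) = −501 + D
Setting this equal to −82 kJ gives D = 419 kJ/mol.

D(C-H) ≈ 419 kJ/mol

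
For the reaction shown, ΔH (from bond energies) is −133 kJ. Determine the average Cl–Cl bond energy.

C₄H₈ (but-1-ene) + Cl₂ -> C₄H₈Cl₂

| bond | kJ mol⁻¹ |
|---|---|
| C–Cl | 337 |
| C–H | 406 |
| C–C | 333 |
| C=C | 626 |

D(Cl–Cl) ≈ 248 kJ/mol

Let D be the Cl–Cl bond energy.
Σ(broken) = 2×333 + 8×406 + 1×626 + 1×D = 4540 + D
Σ(formed) = 3×333 + 2×337 + 8×406 = 4921
ΔH = Σ(broken) − Σ(formed) = (4540 + D) − (4921) = −381 + D
Setting this equal to −133 kJ gives D = 248 kJ/mol.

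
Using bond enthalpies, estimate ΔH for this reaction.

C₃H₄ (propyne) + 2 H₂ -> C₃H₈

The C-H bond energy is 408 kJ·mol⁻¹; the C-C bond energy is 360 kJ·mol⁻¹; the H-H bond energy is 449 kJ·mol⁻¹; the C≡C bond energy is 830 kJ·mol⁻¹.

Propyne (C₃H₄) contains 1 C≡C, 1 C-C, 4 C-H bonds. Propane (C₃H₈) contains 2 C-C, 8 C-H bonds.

ΔH ≈ −264 kJ

Bonds broken (reactants):
  C≡C: 1 × 830 = 830
  C-C: 1 × 360 = 360
  C-H: 4 × 408 = 1632
  H-H: 2 × 449 = 898
  Σ(broken) = 3720 kJ
Bonds formed (products):
  C-C: 2 × 360 = 720
  C-H: 8 × 408 = 3264
  Σ(formed) = 3984 kJ
ΔH = Σ(broken) − Σ(formed) = 3720 − 3984 = −264 kJ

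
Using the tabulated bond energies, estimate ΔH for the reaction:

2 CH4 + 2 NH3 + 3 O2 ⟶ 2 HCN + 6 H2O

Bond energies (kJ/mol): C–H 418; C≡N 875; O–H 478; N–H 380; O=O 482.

Bonds broken (reactants):
  C–H: 8 × 418 = 3344
  N–H: 6 × 380 = 2280
  O=O: 3 × 482 = 1446
  Σ(broken) = 7070 kJ
Bonds formed (products):
  C≡N: 2 × 875 = 1750
  C–H: 2 × 418 = 836
  O–H: 12 × 478 = 5736
  Σ(formed) = 8322 kJ
ΔH = Σ(broken) − Σ(formed) = 7070 − 8322 = −1252 kJ

ΔH ≈ −1252 kJ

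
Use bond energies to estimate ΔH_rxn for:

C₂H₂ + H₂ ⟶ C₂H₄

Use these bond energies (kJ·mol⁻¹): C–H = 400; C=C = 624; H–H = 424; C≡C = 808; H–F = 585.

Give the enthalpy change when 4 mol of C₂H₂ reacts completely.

ΔH = −768 kJ

Bonds broken (reactants):
  C≡C: 1 × 808 = 808
  C–H: 2 × 400 = 800
  H–H: 1 × 424 = 424
  Σ(broken) = 2032 kJ
Bonds formed (products):
  C–H: 4 × 400 = 1600
  C=C: 1 × 624 = 624
  Σ(formed) = 2224 kJ
ΔH = Σ(broken) − Σ(formed) = 2032 − 2224 = −192 kJ
For 4× the reaction as written: 4 × (−192) = −768 kJ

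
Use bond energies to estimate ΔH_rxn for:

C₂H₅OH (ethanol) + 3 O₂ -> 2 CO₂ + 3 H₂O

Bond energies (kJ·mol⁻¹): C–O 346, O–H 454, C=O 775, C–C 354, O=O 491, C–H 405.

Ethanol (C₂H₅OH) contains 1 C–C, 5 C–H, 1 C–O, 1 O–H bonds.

Bonds broken (reactants):
  C–C: 1 × 354 = 354
  C–H: 5 × 405 = 2025
  C–O: 1 × 346 = 346
  O–H: 1 × 454 = 454
  O=O: 3 × 491 = 1473
  Σ(broken) = 4652 kJ
Bonds formed (products):
  C=O: 4 × 775 = 3100
  O–H: 6 × 454 = 2724
  Σ(formed) = 5824 kJ
ΔH = Σ(broken) − Σ(formed) = 4652 − 5824 = −1172 kJ

ΔH ≈ −1172 kJ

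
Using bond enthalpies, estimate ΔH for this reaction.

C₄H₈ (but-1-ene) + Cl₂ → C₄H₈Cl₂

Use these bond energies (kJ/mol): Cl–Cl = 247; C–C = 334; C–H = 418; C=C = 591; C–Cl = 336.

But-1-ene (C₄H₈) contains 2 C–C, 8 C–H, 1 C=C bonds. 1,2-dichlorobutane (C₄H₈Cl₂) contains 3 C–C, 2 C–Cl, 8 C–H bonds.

Bonds broken (reactants):
  C–C: 2 × 334 = 668
  C–H: 8 × 418 = 3344
  C=C: 1 × 591 = 591
  Cl–Cl: 1 × 247 = 247
  Σ(broken) = 4850 kJ
Bonds formed (products):
  C–C: 3 × 334 = 1002
  C–Cl: 2 × 336 = 672
  C–H: 8 × 418 = 3344
  Σ(formed) = 5018 kJ
ΔH = Σ(broken) − Σ(formed) = 4850 − 5018 = −168 kJ

ΔH ≈ −168 kJ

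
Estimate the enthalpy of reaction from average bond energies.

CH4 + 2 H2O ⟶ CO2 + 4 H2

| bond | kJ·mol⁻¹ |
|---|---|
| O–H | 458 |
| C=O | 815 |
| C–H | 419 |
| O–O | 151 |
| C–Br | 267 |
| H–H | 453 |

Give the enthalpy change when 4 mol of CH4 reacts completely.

Bonds broken (reactants):
  C–H: 4 × 419 = 1676
  O–H: 4 × 458 = 1832
  Σ(broken) = 3508 kJ
Bonds formed (products):
  C=O: 2 × 815 = 1630
  H–H: 4 × 453 = 1812
  Σ(formed) = 3442 kJ
ΔH = Σ(broken) − Σ(formed) = 3508 − 3442 = +66 kJ
For 4× the reaction as written: 4 × (+66) = +264 kJ

ΔH = +264 kJ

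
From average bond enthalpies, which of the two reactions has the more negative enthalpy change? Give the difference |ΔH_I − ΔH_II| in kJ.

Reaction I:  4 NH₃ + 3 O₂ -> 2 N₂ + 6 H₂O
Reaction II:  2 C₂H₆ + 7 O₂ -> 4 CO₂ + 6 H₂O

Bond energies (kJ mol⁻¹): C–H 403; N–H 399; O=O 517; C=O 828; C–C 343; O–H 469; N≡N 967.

Reaction II, by 1888 kJ

Reaction I:
  Bonds broken (reactants):
    N–H: 12 × 399 = 4788
    O=O: 3 × 517 = 1551
    Σ(broken) = 6339 kJ
  Bonds formed (products):
    N≡N: 2 × 967 = 1934
    O–H: 12 × 469 = 5628
    Σ(formed) = 7562 kJ
  ΔH_I = 6339 − 7562 = −1223 kJ
Reaction II:
  Bonds broken (reactants):
    C–C: 2 × 343 = 686
    C–H: 12 × 403 = 4836
    O=O: 7 × 517 = 3619
    Σ(broken) = 9141 kJ
  Bonds formed (products):
    C=O: 8 × 828 = 6624
    O–H: 12 × 469 = 5628
    Σ(formed) = 12252 kJ
  ΔH_II = 9141 − 12252 = −3111 kJ
ΔH_I − ΔH_II = +1888 kJ, so reaction II has the more negative ΔH; |ΔH_I − ΔH_II| = 1888 kJ.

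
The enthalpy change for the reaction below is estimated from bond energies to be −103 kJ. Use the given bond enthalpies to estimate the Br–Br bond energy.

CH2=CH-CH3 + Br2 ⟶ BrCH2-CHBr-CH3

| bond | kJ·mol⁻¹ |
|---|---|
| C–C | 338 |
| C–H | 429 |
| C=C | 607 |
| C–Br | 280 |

Let D be the Br–Br bond energy.
Σ(broken) = 1×D + 1×338 + 6×429 + 1×607 = 3519 + D
Σ(formed) = 2×280 + 2×338 + 6×429 = 3810
ΔH = Σ(broken) − Σ(formed) = (3519 + D) − (3810) = −291 + D
Setting this equal to −103 kJ gives D = 188 kJ/mol.

D(Br–Br) ≈ 188 kJ/mol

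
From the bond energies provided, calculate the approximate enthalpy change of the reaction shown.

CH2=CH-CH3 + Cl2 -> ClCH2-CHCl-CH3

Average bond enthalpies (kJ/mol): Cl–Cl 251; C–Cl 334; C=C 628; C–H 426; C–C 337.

ΔH ≈ −126 kJ

Bonds broken (reactants):
  C–C: 1 × 337 = 337
  C–H: 6 × 426 = 2556
  C=C: 1 × 628 = 628
  Cl–Cl: 1 × 251 = 251
  Σ(broken) = 3772 kJ
Bonds formed (products):
  C–C: 2 × 337 = 674
  C–Cl: 2 × 334 = 668
  C–H: 6 × 426 = 2556
  Σ(formed) = 3898 kJ
ΔH = Σ(broken) − Σ(formed) = 3772 − 3898 = −126 kJ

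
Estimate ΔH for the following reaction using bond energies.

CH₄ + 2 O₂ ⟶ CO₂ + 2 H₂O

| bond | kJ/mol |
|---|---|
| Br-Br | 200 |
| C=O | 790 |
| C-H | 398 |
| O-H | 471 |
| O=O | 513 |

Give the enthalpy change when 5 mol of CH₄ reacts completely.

Bonds broken (reactants):
  C-H: 4 × 398 = 1592
  O=O: 2 × 513 = 1026
  Σ(broken) = 2618 kJ
Bonds formed (products):
  C=O: 2 × 790 = 1580
  O-H: 4 × 471 = 1884
  Σ(formed) = 3464 kJ
ΔH = Σ(broken) − Σ(formed) = 2618 − 3464 = −846 kJ
For 5× the reaction as written: 5 × (−846) = −4230 kJ

ΔH = −4230 kJ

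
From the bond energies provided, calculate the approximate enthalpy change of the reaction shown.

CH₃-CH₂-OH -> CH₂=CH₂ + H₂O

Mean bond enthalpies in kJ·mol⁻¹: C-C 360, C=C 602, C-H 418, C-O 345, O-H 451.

Bonds broken (reactants):
  C-C: 1 × 360 = 360
  C-H: 5 × 418 = 2090
  C-O: 1 × 345 = 345
  O-H: 1 × 451 = 451
  Σ(broken) = 3246 kJ
Bonds formed (products):
  C-H: 4 × 418 = 1672
  C=C: 1 × 602 = 602
  O-H: 2 × 451 = 902
  Σ(formed) = 3176 kJ
ΔH = Σ(broken) − Σ(formed) = 3246 − 3176 = +70 kJ

ΔH ≈ +70 kJ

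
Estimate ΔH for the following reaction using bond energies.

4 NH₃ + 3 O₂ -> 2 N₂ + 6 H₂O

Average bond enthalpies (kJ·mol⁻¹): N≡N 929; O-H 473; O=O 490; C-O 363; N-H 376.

ΔH ≈ −1552 kJ

Bonds broken (reactants):
  N-H: 12 × 376 = 4512
  O=O: 3 × 490 = 1470
  Σ(broken) = 5982 kJ
Bonds formed (products):
  N≡N: 2 × 929 = 1858
  O-H: 12 × 473 = 5676
  Σ(formed) = 7534 kJ
ΔH = Σ(broken) − Σ(formed) = 5982 − 7534 = −1552 kJ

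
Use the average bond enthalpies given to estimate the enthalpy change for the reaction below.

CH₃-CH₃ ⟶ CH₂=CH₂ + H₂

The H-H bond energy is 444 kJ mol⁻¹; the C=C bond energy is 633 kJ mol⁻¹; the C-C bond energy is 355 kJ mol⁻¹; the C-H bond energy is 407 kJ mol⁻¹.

Bonds broken (reactants):
  C-C: 1 × 355 = 355
  C-H: 6 × 407 = 2442
  Σ(broken) = 2797 kJ
Bonds formed (products):
  C-H: 4 × 407 = 1628
  C=C: 1 × 633 = 633
  H-H: 1 × 444 = 444
  Σ(formed) = 2705 kJ
ΔH = Σ(broken) − Σ(formed) = 2797 − 2705 = +92 kJ

ΔH ≈ +92 kJ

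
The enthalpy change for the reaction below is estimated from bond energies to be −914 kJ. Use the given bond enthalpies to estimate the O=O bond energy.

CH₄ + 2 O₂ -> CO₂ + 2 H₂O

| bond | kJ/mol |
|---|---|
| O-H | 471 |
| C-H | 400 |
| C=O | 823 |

Let D be the O=O bond energy.
Σ(broken) = 4×400 + 2×D = 1600 + 2D
Σ(formed) = 2×823 + 4×471 = 3530
ΔH = Σ(broken) − Σ(formed) = (1600 + 2D) − (3530) = −1930 + 2D
Setting this equal to −914 kJ gives 2D = 1016, so D = 508 kJ/mol.

D(O=O) ≈ 508 kJ/mol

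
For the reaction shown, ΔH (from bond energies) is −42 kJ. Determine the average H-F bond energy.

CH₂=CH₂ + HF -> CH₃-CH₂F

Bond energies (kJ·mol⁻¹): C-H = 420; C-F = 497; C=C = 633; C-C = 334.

D(H-F) ≈ 576 kJ/mol

Let D be the H-F bond energy.
Σ(broken) = 4×420 + 1×633 + 1×D = 2313 + D
Σ(formed) = 1×334 + 1×497 + 5×420 = 2931
ΔH = Σ(broken) − Σ(formed) = (2313 + D) − (2931) = −618 + D
Setting this equal to −42 kJ gives D = 576 kJ/mol.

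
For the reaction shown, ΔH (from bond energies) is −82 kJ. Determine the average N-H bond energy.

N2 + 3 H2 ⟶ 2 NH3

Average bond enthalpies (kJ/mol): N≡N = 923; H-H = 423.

D(N-H) ≈ 379 kJ/mol

Let D be the N-H bond energy.
Σ(broken) = 3×423 + 1×923 = 2192
Σ(formed) = 6×D = 6D
ΔH = Σ(broken) − Σ(formed) = (2192) − (6D) = +2192 − 6D
Setting this equal to −82 kJ gives 6D = 2274, so D = 379 kJ/mol.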